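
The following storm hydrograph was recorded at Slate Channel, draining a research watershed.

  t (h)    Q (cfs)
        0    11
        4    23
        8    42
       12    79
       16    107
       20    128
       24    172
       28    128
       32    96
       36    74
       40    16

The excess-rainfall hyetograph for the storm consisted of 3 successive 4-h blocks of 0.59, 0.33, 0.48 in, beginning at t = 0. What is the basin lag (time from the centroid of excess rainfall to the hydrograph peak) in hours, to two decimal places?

Centroid of excess rainfall: t_c = Σ P_i·t̄_i / ΣP_i = 5.6857 h (block centres at 2, 6, 10 h).
Hydrograph peak occurs at t = 24 h, so basin lag t_L = 24 − 5.6857 = 18.31 h.

t_L ≈ 18.31 h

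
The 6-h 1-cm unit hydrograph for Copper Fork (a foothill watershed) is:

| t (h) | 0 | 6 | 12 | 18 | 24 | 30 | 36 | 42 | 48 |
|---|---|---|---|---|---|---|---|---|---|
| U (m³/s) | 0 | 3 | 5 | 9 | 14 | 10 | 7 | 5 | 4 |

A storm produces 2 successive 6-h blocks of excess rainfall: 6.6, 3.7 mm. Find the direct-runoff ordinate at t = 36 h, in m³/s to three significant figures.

By discrete convolution, Q_j = Σ (P_i / 10 mm) · U_{j−i}.
At t = 36 h (j=6): Q = (6.6/10)·7 + (3.7/10)·10 = 8.32 m³/s.

Q ≈ 8.32 m³/s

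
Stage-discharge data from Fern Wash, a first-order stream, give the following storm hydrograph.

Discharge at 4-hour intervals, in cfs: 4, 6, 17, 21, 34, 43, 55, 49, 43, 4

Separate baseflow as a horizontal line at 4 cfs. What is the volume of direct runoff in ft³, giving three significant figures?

Direct-runoff ordinates (Q − Q_b): 0.0, 2.0, 13.0, 17.0, 30.0, 39.0, 51.0, 45.0, 39.0, 0.0 cfs.
ΣQ_DR = 236.0 cfs.
With Δt = 4 h = 14400 s, V = ΣQ_DR · Δt = 236.0 × 14400 = 3.40 × 10^6 ft³.

V ≈ 3.40 × 10^6 ft³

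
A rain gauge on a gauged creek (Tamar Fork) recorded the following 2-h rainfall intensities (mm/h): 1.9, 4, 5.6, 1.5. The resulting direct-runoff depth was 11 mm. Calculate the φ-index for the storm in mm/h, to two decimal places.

φ ≈ 2.05 mm/h

Only the 2 blocks with intensity above φ contribute runoff: 4, 5.6 mm/h.
Σ(I−φ)·Δt = d  ⇒  (4+5.6 − 2φ)·2 = 11
φ = (9.600 − 11/2) / 2 = 2.05 mm/h.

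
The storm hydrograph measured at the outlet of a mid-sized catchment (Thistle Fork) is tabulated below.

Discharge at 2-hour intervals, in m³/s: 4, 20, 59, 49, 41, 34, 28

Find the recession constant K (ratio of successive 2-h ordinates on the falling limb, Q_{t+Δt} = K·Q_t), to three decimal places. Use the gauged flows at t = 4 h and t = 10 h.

K ≈ 0.832

Using the recession-limb readings at t = 4 h and t = 10 h: Q falls from 59 to 34 m³/s over 3 intervals.
K = (Q₂/Q₁)^(1/3) = (34/59)^(1/3) = 0.832.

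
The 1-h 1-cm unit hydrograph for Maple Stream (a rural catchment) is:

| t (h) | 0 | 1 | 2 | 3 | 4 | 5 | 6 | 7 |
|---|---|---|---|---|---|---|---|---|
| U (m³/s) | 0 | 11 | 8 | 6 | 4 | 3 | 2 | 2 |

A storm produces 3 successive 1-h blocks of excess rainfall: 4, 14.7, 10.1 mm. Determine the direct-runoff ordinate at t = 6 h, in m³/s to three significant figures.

By discrete convolution, Q_j = Σ (P_i / 10 mm) · U_{j−i}.
At t = 6 h (j=6): Q = (4/10)·2 + (14.7/10)·3 + (10.1/10)·4 = 9.25 m³/s.

Q ≈ 9.25 m³/s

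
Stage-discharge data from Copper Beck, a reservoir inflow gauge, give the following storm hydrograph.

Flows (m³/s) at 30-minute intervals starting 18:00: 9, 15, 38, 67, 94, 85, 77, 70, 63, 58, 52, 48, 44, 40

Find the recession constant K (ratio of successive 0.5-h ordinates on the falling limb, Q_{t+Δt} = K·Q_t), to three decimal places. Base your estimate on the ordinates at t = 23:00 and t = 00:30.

K ≈ 0.916

Using the recession-limb readings at t = 23:00 and t = 00:30: Q falls from 52 to 40 m³/s over 3 intervals.
K = (Q₂/Q₁)^(1/3) = (40/52)^(1/3) = 0.916.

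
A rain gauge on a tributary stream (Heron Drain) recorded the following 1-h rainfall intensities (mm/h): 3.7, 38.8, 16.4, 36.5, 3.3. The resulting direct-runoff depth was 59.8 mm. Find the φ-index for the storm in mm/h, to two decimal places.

Only the 3 blocks with intensity above φ contribute runoff: 38.8, 16.4, 36.5 mm/h.
Σ(I−φ)·Δt = d  ⇒  (38.8+16.4+36.5 − 3φ)·1 = 59.8
φ = (91.70 − 59.8/1) / 3 = 10.63 mm/h.

φ ≈ 10.63 mm/h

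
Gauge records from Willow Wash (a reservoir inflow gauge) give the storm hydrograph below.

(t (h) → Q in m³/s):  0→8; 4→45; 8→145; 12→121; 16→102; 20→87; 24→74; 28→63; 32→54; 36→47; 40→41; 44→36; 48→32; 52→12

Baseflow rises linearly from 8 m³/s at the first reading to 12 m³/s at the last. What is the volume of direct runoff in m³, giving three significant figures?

Direct-runoff ordinates (Q − Q_b): 0.00, 36.69, 136.38, 112.08, 92.77, 77.46, 64.15, 52.85, 43.54, 36.23, 29.92, 24.62, 20.31, 0.00 m³/s.
ΣQ_DR = 727.0 m³/s.
With Δt = 4 h = 14400 s, V = ΣQ_DR · Δt = 727.0 × 14400 = 1.05 × 10^7 m³.

V ≈ 1.05 × 10^7 m³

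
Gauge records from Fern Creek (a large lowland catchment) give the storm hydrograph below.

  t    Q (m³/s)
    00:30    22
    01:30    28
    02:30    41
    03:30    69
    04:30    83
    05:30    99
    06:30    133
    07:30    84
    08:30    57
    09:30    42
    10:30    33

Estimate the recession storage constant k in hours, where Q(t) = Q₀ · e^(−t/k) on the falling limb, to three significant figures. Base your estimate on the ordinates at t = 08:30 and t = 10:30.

On the falling limb, Q drops from 57 to 33 m³/s between t = 08:30 and t = 10:30 (Δt = 2 h).
k = −Δt / ln(Q₂/Q₁) = −2 / ln(33/57) = 3.66 h.

k ≈ 3.66 h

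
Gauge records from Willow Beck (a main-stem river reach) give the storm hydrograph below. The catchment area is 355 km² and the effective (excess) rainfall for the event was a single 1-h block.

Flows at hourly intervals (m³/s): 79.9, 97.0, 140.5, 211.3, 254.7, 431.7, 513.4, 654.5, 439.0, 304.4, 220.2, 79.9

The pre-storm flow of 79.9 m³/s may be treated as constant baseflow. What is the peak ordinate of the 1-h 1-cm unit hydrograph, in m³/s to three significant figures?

U_p ≈ 230 m³/s

Direct runoff: 0.0, 17.1, 60.6, 131.4, 174.8, 351.8, 433.5, 574.6, 359.1, 224.5, 140.3, 0.0 m³/s; ΣQ_DR = 2468 m³/s, peak = 574.6 m³/s.
Runoff depth d = ΣQ_DR·Δt / A = 2468 × 3600 / (355 km²) = 25.02 mm.
The 1-cm UH is the DRH scaled by (10 mm)/d, so U_p = 574.6 × 10/25.02 = 230 m³/s.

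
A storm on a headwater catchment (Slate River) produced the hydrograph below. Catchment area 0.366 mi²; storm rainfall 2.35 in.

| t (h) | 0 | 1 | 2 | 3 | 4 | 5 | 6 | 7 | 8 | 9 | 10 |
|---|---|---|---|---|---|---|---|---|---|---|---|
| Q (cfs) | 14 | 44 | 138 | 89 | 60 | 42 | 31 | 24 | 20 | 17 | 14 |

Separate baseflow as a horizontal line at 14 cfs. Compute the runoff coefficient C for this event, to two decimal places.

C ≈ 0.61

ΣQ_DR = 339.0 cfs; V = ΣQ_DR·Δt = 1.220 × 10^6 ft³.
Runoff depth d = V / A = 1.435 in.
C = d / P = 1.435 / 2.35 = 0.61.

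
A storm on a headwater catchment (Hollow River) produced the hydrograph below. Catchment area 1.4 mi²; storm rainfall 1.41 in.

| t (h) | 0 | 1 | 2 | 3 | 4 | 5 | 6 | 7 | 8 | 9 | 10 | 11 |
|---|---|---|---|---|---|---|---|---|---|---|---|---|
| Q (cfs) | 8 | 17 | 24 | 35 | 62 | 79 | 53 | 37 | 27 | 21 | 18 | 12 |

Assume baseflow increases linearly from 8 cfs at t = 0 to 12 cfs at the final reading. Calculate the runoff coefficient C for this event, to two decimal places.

ΣQ_DR = 273.0 cfs; V = ΣQ_DR·Δt = 9.828 × 10^5 ft³.
Runoff depth d = V / A = 0.3022 in.
C = d / P = 0.3022 / 1.41 = 0.21.

C ≈ 0.21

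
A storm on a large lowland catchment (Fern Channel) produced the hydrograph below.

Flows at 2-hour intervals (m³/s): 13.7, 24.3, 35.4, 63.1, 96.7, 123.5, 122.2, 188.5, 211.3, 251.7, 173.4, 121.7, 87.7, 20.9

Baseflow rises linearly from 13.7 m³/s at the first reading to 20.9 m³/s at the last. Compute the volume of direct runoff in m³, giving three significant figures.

Direct-runoff ordinates (Q − Q_b): 0.00, 10.05, 20.59, 47.74, 80.78, 107.03, 105.18, 170.92, 193.17, 233.02, 154.16, 101.91, 67.35, 0.00 m³/s.
ΣQ_DR = 1292 m³/s.
With Δt = 2 h = 7200 s, V = ΣQ_DR · Δt = 1292 × 7200 = 9.30 × 10^6 m³.

V ≈ 9.30 × 10^6 m³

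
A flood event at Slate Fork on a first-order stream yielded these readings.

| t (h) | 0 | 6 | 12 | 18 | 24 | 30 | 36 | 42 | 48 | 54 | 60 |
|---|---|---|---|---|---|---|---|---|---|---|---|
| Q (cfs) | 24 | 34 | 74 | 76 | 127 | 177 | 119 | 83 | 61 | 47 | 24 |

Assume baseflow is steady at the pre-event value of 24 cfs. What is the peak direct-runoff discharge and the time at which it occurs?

Q_p = 153.0 cfs at t = 30 h

Subtracting baseflow gives direct-runoff ordinates: 0.0, 10.0, 50.0, 52.0, 103.0, 153.0, 95.0, 59.0, 37.0, 23.0, 0.0 cfs.
The maximum is 153.0 cfs, occurring at the reading for t = 30 h.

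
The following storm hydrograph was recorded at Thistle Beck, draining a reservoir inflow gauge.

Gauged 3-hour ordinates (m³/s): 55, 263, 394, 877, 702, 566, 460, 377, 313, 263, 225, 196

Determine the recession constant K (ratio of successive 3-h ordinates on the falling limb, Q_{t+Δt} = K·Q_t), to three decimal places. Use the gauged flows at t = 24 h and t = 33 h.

K ≈ 0.856

Using the recession-limb readings at t = 24 h and t = 33 h: Q falls from 313 to 196 m³/s over 3 intervals.
K = (Q₂/Q₁)^(1/3) = (196/313)^(1/3) = 0.856.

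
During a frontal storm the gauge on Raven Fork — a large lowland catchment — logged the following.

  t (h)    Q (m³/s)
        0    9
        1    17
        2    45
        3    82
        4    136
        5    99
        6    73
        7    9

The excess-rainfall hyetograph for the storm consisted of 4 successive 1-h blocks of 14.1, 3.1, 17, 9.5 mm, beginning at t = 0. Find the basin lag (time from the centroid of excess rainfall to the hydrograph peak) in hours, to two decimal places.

Centroid of excess rainfall: t_c = Σ P_i·t̄_i / ΣP_i = 2.0011 h (block centres at 0.5, 1.5, 2.5, 3.5 h).
Hydrograph peak occurs at t = 4 h, so basin lag t_L = 4 − 2.0011 = 2.00 h.

t_L ≈ 2.00 h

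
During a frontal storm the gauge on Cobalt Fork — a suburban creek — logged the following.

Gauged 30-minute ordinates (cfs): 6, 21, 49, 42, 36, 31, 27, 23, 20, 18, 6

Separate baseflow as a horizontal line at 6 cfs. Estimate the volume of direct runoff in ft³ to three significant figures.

Direct-runoff ordinates (Q − Q_b): 0.0, 15.0, 43.0, 36.0, 30.0, 25.0, 21.0, 17.0, 14.0, 12.0, 0.0 cfs.
ΣQ_DR = 213.0 cfs.
With Δt = 0.5 h = 1800 s, V = ΣQ_DR · Δt = 213.0 × 1800 = 3.83 × 10^5 ft³.

V ≈ 3.83 × 10^5 ft³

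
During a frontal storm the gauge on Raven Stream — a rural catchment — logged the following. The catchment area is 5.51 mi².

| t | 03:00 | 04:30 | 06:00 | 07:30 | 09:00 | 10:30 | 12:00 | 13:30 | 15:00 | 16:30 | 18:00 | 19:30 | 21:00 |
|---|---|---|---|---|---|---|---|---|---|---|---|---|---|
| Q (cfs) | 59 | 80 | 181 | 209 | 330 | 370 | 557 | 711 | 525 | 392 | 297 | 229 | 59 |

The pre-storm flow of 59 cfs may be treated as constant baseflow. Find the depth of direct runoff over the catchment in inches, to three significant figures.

d ≈ 1.36 in

Direct runoff: 0.0, 21.0, 122.0, 150.0, 271.0, 311.0, 498.0, 652.0, 466.0, 333.0, 238.0, 170.0, 0.0 cfs; ΣQ_DR = 3232 cfs.
V = ΣQ_DR · Δt = 3232 × 5400 s = 1.745 × 10^7 ft³.
Over A = 5.51 mi², depth = V / A = 1.36 in.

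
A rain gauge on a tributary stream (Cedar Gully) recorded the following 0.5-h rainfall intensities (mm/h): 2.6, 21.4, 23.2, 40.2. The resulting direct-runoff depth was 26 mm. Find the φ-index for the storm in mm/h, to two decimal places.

φ ≈ 10.93 mm/h

Only the 3 blocks with intensity above φ contribute runoff: 21.4, 23.2, 40.2 mm/h.
Σ(I−φ)·Δt = d  ⇒  (21.4+23.2+40.2 − 3φ)·0.5 = 26
φ = (84.80 − 26/0.5) / 3 = 10.93 mm/h.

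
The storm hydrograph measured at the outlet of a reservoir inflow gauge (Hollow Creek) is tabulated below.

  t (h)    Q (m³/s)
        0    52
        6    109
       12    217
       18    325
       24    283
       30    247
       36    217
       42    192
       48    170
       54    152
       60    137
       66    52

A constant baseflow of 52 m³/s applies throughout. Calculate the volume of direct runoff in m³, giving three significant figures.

V ≈ 3.30 × 10^7 m³

Direct-runoff ordinates (Q − Q_b): 0.0, 57.0, 165.0, 273.0, 231.0, 195.0, 165.0, 140.0, 118.0, 100.0, 85.0, 0.0 m³/s.
ΣQ_DR = 1529 m³/s.
With Δt = 6 h = 21600 s, V = ΣQ_DR · Δt = 1529 × 21600 = 3.30 × 10^7 m³.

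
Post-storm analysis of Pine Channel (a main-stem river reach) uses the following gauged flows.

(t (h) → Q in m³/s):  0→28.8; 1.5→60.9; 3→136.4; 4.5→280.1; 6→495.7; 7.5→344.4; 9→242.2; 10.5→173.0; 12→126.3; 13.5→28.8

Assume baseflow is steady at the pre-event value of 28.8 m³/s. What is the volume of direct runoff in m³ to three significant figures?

V ≈ 8.79 × 10^6 m³

Direct-runoff ordinates (Q − Q_b): 0.0, 32.1, 107.6, 251.3, 466.9, 315.6, 213.4, 144.2, 97.5, 0.0 m³/s.
ΣQ_DR = 1629 m³/s.
With Δt = 1.5 h = 5400 s, V = ΣQ_DR · Δt = 1629 × 5400 = 8.79 × 10^6 m³.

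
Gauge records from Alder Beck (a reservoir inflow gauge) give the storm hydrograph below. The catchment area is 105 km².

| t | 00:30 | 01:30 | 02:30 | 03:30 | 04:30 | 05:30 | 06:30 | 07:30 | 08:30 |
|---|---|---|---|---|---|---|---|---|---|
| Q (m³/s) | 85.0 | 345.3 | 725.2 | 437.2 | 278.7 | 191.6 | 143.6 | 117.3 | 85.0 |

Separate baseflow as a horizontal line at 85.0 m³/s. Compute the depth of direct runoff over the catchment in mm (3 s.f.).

d ≈ 56.4 mm

Direct runoff: 0.0, 260.3, 640.2, 352.2, 193.7, 106.6, 58.6, 32.3, 0.0 m³/s; ΣQ_DR = 1644 m³/s.
V = ΣQ_DR · Δt = 1644 × 3600 s = 5.918 × 10^6 m³.
Over A = 105 km², depth = V / A = 56.4 mm.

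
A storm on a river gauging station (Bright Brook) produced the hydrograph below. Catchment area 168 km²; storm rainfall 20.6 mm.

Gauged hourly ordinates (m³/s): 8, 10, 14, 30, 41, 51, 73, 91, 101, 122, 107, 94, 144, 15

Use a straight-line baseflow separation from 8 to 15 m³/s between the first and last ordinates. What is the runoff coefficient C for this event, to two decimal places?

C ≈ 0.77

ΣQ_DR = 740.0 m³/s; V = ΣQ_DR·Δt = 2.664 × 10^6 m³.
Runoff depth d = V / A = 15.86 mm.
C = d / P = 15.86 / 20.6 = 0.77.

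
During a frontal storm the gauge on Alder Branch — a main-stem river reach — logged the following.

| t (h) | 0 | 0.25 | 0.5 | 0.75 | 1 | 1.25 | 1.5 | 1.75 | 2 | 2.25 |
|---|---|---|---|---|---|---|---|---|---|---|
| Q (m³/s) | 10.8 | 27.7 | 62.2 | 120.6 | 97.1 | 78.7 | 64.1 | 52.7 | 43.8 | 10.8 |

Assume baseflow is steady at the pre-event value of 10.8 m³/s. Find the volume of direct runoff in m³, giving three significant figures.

Direct-runoff ordinates (Q − Q_b): 0.0, 16.9, 51.4, 109.8, 86.3, 67.9, 53.3, 41.9, 33.0, 0.0 m³/s.
ΣQ_DR = 460.5 m³/s.
With Δt = 0.25 h = 900 s, V = ΣQ_DR · Δt = 460.5 × 900 = 4.14 × 10^5 m³.

V ≈ 4.14 × 10^5 m³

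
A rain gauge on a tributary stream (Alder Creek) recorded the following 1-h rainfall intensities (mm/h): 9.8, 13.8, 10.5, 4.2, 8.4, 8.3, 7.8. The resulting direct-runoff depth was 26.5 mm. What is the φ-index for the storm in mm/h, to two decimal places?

φ ≈ 5.35 mm/h

Only the 6 blocks with intensity above φ contribute runoff: 9.8, 13.8, 10.5, 8.4, 8.3, 7.8 mm/h.
Σ(I−φ)·Δt = d  ⇒  (9.8+13.8+10.5+8.4+8.3+7.8 − 6φ)·1 = 26.5
φ = (58.60 − 26.5/1) / 6 = 5.35 mm/h.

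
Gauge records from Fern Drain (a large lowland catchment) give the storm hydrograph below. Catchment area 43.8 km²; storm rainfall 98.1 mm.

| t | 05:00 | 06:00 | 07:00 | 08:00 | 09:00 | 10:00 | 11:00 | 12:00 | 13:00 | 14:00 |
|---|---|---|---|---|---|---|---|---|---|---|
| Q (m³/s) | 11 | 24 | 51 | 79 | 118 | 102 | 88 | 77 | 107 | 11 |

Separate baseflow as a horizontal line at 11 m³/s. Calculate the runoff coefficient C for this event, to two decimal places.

C ≈ 0.47

ΣQ_DR = 558.0 m³/s; V = ΣQ_DR·Δt = 2.009 × 10^6 m³.
Runoff depth d = V / A = 45.86 mm.
C = d / P = 45.86 / 98.1 = 0.47.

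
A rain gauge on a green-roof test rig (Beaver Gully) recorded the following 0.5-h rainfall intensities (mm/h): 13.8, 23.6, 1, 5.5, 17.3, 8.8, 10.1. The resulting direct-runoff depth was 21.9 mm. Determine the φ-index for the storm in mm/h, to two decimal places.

Only the 5 blocks with intensity above φ contribute runoff: 13.8, 23.6, 17.3, 8.8, 10.1 mm/h.
Σ(I−φ)·Δt = d  ⇒  (13.8+23.6+17.3+8.8+10.1 − 5φ)·0.5 = 21.9
φ = (73.60 − 21.9/0.5) / 5 = 5.96 mm/h.

φ ≈ 5.96 mm/h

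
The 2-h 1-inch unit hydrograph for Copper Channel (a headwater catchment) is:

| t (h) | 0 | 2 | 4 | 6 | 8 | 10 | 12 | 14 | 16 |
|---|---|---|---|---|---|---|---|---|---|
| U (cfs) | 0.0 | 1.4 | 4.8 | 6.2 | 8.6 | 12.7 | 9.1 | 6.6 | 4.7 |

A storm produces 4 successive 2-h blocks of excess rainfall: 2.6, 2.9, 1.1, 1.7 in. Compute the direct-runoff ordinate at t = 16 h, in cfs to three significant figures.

By discrete convolution, Q_j = Σ (P_i / 1 in) · U_{j−i}.
At t = 16 h (j=8): Q = (2.6/1)·4.7 + (2.9/1)·6.6 + (1.1/1)·9.1 + (1.7/1)·12.7 = 63.0 cfs.

Q ≈ 63.0 cfs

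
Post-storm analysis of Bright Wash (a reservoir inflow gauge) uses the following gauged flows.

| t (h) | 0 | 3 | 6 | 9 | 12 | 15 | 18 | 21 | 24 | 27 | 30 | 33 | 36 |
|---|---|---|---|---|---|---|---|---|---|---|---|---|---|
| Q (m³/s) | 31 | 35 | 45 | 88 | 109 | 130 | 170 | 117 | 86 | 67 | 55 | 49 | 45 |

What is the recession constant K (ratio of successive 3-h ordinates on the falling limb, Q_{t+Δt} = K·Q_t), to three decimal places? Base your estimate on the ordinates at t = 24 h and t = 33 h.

K ≈ 0.829

Using the recession-limb readings at t = 24 h and t = 33 h: Q falls from 86 to 49 m³/s over 3 intervals.
K = (Q₂/Q₁)^(1/3) = (49/86)^(1/3) = 0.829.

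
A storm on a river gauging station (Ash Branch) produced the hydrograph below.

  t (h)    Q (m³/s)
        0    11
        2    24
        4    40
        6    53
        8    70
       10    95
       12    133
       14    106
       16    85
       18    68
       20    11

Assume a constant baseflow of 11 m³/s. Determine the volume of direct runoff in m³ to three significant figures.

V ≈ 4.14 × 10^6 m³

Direct-runoff ordinates (Q − Q_b): 0.0, 13.0, 29.0, 42.0, 59.0, 84.0, 122.0, 95.0, 74.0, 57.0, 0.0 m³/s.
ΣQ_DR = 575.0 m³/s.
With Δt = 2 h = 7200 s, V = ΣQ_DR · Δt = 575.0 × 7200 = 4.14 × 10^6 m³.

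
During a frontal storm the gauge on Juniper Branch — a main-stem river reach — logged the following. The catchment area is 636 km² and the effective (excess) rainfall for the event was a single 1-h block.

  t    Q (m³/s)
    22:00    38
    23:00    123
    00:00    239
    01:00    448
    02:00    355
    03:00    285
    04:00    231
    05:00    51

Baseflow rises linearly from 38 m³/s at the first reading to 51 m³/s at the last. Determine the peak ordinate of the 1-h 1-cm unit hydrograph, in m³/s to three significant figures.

Direct runoff: 0.00, 83.14, 197.29, 404.43, 309.57, 237.71, 181.86, 0.00 m³/s; ΣQ_DR = 1414 m³/s, peak = 404.43 m³/s.
Runoff depth d = ΣQ_DR·Δt / A = 1414 × 3600 / (636 km²) = 8.004 mm.
The 1-cm UH is the DRH scaled by (10 mm)/d, so U_p = 404.43 × 10/8.004 = 505 m³/s.

U_p ≈ 505 m³/s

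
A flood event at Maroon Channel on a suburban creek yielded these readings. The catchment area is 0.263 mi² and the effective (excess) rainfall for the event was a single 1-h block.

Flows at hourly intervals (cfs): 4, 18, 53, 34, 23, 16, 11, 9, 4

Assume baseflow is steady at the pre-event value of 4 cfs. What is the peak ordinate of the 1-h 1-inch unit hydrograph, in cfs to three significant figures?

Direct runoff: 0.0, 14.0, 49.0, 30.0, 19.0, 12.0, 7.0, 5.0, 0.0 cfs; ΣQ_DR = 136.0 cfs, peak = 49.0 cfs.
Runoff depth d = ΣQ_DR·Δt / A = 136.0 × 3600 / (0.263 mi²) = 0.8013 in.
The 1-inch UH is the DRH scaled by (1 in)/d, so U_p = 49.0 × 1/0.8013 = 61.2 cfs.

U_p ≈ 61.2 cfs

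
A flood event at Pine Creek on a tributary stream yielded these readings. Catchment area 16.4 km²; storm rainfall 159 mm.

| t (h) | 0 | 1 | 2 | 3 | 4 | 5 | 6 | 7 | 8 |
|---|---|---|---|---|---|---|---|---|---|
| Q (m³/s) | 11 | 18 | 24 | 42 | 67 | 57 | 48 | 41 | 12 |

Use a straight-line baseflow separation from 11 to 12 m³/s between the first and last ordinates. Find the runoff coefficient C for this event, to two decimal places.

C ≈ 0.30

ΣQ_DR = 216.5 m³/s; V = ΣQ_DR·Δt = 7.794 × 10^5 m³.
Runoff depth d = V / A = 47.52 mm.
C = d / P = 47.52 / 159 = 0.30.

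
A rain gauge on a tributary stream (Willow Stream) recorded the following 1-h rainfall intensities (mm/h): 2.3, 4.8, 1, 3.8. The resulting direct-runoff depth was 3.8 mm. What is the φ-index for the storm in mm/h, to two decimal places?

φ ≈ 2.40 mm/h

Only the 2 blocks with intensity above φ contribute runoff: 4.8, 3.8 mm/h.
Σ(I−φ)·Δt = d  ⇒  (4.8+3.8 − 2φ)·1 = 3.8
φ = (8.600 − 3.8/1) / 2 = 2.40 mm/h.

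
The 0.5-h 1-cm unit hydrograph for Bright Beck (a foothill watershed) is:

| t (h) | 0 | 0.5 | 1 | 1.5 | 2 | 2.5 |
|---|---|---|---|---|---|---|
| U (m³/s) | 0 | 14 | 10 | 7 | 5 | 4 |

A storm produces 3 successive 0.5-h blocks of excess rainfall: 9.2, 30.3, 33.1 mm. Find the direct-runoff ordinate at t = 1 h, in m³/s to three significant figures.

By discrete convolution, Q_j = Σ (P_i / 10 mm) · U_{j−i}.
At t = 1 h (j=2): Q = (9.2/10)·10 + (30.3/10)·14 + (33.1/10)·0 = 51.6 m³/s.

Q ≈ 51.6 m³/s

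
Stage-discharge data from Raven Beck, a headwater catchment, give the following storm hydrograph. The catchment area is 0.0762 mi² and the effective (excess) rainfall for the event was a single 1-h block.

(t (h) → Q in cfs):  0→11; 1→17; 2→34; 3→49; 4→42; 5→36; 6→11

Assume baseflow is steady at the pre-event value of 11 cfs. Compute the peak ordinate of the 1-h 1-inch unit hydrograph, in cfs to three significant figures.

U_p ≈ 15.2 cfs

Direct runoff: 0.0, 6.0, 23.0, 38.0, 31.0, 25.0, 0.0 cfs; ΣQ_DR = 123.0 cfs, peak = 38.0 cfs.
Runoff depth d = ΣQ_DR·Δt / A = 123.0 × 3600 / (0.0762 mi²) = 2.501 in.
The 1-inch UH is the DRH scaled by (1 in)/d, so U_p = 38.0 × 1/2.501 = 15.2 cfs.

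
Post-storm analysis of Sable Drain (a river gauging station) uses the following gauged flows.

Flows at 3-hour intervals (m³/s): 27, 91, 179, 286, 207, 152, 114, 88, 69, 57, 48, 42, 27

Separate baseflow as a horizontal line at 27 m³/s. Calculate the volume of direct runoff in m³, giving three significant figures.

V ≈ 1.12 × 10^7 m³

Direct-runoff ordinates (Q − Q_b): 0.0, 64.0, 152.0, 259.0, 180.0, 125.0, 87.0, 61.0, 42.0, 30.0, 21.0, 15.0, 0.0 m³/s.
ΣQ_DR = 1036 m³/s.
With Δt = 3 h = 10800 s, V = ΣQ_DR · Δt = 1036 × 10800 = 1.12 × 10^7 m³.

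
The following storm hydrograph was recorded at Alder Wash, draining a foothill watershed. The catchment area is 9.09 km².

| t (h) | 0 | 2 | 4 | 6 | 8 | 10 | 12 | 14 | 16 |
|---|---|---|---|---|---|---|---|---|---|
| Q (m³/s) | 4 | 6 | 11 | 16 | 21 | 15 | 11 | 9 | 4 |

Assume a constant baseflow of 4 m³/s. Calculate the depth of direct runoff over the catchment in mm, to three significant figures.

Direct runoff: 0.0, 2.0, 7.0, 12.0, 17.0, 11.0, 7.0, 5.0, 0.0 m³/s; ΣQ_DR = 61.00 m³/s.
V = ΣQ_DR · Δt = 61.00 × 7200 s = 4.392 × 10^5 m³.
Over A = 9.09 km², depth = V / A = 48.3 mm.

d ≈ 48.3 mm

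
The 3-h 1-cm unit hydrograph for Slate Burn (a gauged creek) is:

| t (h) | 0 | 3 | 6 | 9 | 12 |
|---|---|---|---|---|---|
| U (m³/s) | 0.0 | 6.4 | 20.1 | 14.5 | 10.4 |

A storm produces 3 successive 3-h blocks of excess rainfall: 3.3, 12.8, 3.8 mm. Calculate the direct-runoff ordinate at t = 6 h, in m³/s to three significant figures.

Q ≈ 14.8 m³/s

By discrete convolution, Q_j = Σ (P_i / 10 mm) · U_{j−i}.
At t = 6 h (j=2): Q = (3.3/10)·20.1 + (12.8/10)·6.4 + (3.8/10)·0.0 = 14.8 m³/s.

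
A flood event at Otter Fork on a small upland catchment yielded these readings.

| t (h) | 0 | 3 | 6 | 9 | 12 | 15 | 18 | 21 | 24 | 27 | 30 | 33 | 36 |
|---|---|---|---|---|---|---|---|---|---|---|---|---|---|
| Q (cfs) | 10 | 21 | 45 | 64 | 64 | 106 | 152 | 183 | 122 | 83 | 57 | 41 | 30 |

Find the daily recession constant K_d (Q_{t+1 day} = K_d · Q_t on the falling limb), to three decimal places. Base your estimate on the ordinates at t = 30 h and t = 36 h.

K_d ≈ 0.077

Between t = 30 h and t = 36 h the flow falls from 57 to 30 cfs over 2×3 h = 6 h.
Per-interval ratio K = (30/57)^(1/2) = 0.7255; K_d = K^(24/3) = 0.077.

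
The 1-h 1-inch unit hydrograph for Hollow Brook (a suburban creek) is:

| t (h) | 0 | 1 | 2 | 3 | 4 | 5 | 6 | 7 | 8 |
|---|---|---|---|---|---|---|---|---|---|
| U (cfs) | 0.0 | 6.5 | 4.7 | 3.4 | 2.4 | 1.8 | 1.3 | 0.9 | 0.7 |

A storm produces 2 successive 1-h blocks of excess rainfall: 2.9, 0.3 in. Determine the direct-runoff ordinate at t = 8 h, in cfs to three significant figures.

By discrete convolution, Q_j = Σ (P_i / 1 in) · U_{j−i}.
At t = 8 h (j=8): Q = (2.9/1)·0.7 + (0.3/1)·0.9 = 2.30 cfs.

Q ≈ 2.30 cfs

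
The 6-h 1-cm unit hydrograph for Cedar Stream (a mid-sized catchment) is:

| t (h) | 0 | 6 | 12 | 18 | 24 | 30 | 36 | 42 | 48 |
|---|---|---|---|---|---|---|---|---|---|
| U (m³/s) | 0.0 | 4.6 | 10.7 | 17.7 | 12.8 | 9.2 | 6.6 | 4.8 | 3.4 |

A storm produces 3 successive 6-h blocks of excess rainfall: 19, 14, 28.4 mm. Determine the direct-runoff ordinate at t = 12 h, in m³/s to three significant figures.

By discrete convolution, Q_j = Σ (P_i / 10 mm) · U_{j−i}.
At t = 12 h (j=2): Q = (19/10)·10.7 + (14/10)·4.6 + (28.4/10)·0.0 = 26.8 m³/s.

Q ≈ 26.8 m³/s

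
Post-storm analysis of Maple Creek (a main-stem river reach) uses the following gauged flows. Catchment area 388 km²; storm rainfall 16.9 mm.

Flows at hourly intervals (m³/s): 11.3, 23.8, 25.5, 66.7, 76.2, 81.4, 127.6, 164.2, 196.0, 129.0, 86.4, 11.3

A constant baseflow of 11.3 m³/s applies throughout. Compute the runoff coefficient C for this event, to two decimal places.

ΣQ_DR = 863.8 m³/s; V = ΣQ_DR·Δt = 3.110 × 10^6 m³.
Runoff depth d = V / A = 8.015 mm.
C = d / P = 8.015 / 16.9 = 0.47.

C ≈ 0.47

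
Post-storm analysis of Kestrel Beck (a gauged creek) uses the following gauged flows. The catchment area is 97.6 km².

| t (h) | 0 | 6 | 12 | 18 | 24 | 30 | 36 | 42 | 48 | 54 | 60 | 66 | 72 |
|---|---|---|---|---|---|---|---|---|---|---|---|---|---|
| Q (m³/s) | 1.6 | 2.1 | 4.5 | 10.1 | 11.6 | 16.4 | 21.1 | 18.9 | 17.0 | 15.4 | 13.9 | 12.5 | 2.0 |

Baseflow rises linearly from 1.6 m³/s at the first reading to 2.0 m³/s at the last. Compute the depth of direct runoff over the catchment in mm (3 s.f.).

Direct runoff: 0.00, 0.47, 2.83, 8.40, 9.87, 14.63, 19.30, 17.07, 15.13, 13.50, 11.97, 10.53, 0.00 m³/s; ΣQ_DR = 123.7 m³/s.
V = ΣQ_DR · Δt = 123.7 × 21600 s = 2.672 × 10^6 m³.
Over A = 97.6 km², depth = V / A = 27.4 mm.

d ≈ 27.4 mm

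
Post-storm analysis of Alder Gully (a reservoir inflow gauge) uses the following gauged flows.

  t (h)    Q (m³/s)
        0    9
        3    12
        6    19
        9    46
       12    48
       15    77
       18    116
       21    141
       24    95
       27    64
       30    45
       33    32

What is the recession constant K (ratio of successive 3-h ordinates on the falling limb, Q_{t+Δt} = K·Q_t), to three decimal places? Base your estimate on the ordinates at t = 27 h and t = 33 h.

Using the recession-limb readings at t = 27 h and t = 33 h: Q falls from 64 to 32 m³/s over 2 intervals.
K = (Q₂/Q₁)^(1/2) = (32/64)^(1/2) = 0.707.

K ≈ 0.707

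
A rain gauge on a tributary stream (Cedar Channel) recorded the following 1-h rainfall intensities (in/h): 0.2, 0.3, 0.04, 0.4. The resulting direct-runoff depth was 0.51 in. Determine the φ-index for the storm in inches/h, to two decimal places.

φ ≈ 0.13 in/h

Only the 3 blocks with intensity above φ contribute runoff: 0.2, 0.3, 0.4 in/h.
Σ(I−φ)·Δt = d  ⇒  (0.2+0.3+0.4 − 3φ)·1 = 0.51
φ = (0.9000 − 0.51/1) / 3 = 0.13 in/h.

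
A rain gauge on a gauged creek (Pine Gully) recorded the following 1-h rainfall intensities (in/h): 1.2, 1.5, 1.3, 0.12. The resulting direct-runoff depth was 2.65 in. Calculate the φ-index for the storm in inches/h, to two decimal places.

Only the 3 blocks with intensity above φ contribute runoff: 1.2, 1.5, 1.3 in/h.
Σ(I−φ)·Δt = d  ⇒  (1.2+1.5+1.3 − 3φ)·1 = 2.65
φ = (4.000 − 2.65/1) / 3 = 0.45 in/h.

φ ≈ 0.45 in/h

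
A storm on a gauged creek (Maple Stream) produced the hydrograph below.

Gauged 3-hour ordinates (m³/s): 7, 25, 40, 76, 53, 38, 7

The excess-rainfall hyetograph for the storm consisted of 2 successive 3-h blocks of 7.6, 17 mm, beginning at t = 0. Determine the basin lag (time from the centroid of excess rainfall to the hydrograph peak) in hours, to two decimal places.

t_L ≈ 5.43 h

Centroid of excess rainfall: t_c = Σ P_i·t̄_i / ΣP_i = 3.5732 h (block centres at 1.5, 4.5 h).
Hydrograph peak occurs at t = 9 h, so basin lag t_L = 9 − 3.5732 = 5.43 h.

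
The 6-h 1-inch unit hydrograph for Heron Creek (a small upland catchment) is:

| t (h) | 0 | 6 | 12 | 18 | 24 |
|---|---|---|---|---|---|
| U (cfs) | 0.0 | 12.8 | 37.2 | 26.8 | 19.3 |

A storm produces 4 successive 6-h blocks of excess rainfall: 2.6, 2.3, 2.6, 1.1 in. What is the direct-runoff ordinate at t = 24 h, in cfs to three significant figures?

By discrete convolution, Q_j = Σ (P_i / 1 in) · U_{j−i}.
At t = 24 h (j=4): Q = (2.6/1)·19.3 + (2.3/1)·26.8 + (2.6/1)·37.2 + (1.1/1)·12.8 = 223 cfs.

Q ≈ 223 cfs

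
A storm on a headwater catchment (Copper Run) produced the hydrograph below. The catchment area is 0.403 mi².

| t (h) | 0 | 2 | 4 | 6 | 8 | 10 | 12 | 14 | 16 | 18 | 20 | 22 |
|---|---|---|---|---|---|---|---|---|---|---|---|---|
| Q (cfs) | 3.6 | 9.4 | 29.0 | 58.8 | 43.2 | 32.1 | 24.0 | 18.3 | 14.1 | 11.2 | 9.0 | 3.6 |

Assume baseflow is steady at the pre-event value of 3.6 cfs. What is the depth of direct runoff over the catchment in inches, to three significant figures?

d ≈ 1.64 in

Direct runoff: 0.0, 5.8, 25.4, 55.2, 39.6, 28.5, 20.4, 14.7, 10.5, 7.6, 5.4, 0.0 cfs; ΣQ_DR = 213.1 cfs.
V = ΣQ_DR · Δt = 213.1 × 7200 s = 1.534 × 10^6 ft³.
Over A = 0.403 mi², depth = V / A = 1.64 in.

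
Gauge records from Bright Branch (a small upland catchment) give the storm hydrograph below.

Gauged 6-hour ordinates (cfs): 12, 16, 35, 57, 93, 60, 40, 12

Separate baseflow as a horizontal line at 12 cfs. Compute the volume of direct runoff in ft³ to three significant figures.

Direct-runoff ordinates (Q − Q_b): 0.0, 4.0, 23.0, 45.0, 81.0, 48.0, 28.0, 0.0 cfs.
ΣQ_DR = 229.0 cfs.
With Δt = 6 h = 21600 s, V = ΣQ_DR · Δt = 229.0 × 21600 = 4.95 × 10^6 ft³.

V ≈ 4.95 × 10^6 ft³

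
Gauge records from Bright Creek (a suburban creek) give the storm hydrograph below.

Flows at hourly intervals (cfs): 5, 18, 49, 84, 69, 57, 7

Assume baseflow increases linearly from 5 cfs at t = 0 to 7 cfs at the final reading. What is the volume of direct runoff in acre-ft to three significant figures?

V ≈ 20.4 acre-ft

Direct-runoff ordinates (Q − Q_b): 0.00, 12.67, 43.33, 78.00, 62.67, 50.33, 0.00 cfs.
ΣQ_DR = 247.0 cfs.
With Δt = 1 h = 3600 s, V = ΣQ_DR · Δt = 247.0 × 3600 = 8.89 × 10^5 ft³ = 20.4 acre-ft.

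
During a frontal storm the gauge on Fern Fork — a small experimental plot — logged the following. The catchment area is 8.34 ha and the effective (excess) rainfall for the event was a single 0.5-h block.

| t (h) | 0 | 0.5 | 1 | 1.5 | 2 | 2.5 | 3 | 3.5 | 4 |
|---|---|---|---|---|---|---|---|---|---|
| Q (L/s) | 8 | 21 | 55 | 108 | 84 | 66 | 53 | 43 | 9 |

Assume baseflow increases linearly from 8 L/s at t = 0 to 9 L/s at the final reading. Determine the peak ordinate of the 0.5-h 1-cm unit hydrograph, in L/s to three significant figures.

Direct runoff: 0.00, 12.88, 46.75, 99.62, 75.50, 57.38, 44.25, 34.12, 0.00 L/s; ΣQ_DR = 370.5 L/s, peak = 99.62 L/s.
Runoff depth d = ΣQ_DR·Δt / A = 370.5 × 1800 / (8.34 ha) = 7.996 mm.
The 1-cm UH is the DRH scaled by (10 mm)/d, so U_p = 99.62 × 10/7.996 = 125 L/s.

U_p ≈ 125 L/s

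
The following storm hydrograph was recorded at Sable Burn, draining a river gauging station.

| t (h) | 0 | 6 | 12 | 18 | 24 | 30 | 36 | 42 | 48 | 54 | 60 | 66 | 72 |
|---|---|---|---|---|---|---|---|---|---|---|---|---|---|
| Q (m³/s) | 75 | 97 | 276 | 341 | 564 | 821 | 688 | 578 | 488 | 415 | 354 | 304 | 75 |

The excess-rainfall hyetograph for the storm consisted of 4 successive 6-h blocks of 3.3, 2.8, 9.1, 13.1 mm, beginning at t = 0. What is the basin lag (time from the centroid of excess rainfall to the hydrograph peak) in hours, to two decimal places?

t_L ≈ 14.22 h

Centroid of excess rainfall: t_c = Σ P_i·t̄_i / ΣP_i = 15.7845 h (block centres at 3, 9, 15, 21 h).
Hydrograph peak occurs at t = 30 h, so basin lag t_L = 30 − 15.7845 = 14.22 h.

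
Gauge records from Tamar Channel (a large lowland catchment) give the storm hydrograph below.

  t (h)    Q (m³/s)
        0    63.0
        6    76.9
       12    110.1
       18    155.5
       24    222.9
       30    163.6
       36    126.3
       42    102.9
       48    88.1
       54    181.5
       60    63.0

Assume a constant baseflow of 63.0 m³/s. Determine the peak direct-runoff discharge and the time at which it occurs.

Subtracting baseflow gives direct-runoff ordinates: 0.0, 13.9, 47.1, 92.5, 159.9, 100.6, 63.3, 39.9, 25.1, 118.5, 0.0 m³/s.
The maximum is 159.9 m³/s, occurring at the reading for t = 24 h.

Q_p = 159.9 m³/s at t = 24 h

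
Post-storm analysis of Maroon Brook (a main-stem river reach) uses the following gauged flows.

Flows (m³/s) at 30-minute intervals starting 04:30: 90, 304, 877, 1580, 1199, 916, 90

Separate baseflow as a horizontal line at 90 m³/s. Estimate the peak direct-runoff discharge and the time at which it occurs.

Subtracting baseflow gives direct-runoff ordinates: 0.0, 214.0, 787.0, 1490.0, 1109.0, 826.0, 0.0 m³/s.
The maximum is 1490.0 m³/s, occurring at the reading for t = 06:00.

Q_p = 1490.0 m³/s at t = 06:00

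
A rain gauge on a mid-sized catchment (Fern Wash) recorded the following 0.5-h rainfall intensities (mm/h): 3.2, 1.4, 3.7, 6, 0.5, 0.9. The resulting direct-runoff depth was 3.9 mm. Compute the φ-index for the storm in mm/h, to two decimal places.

Only the 3 blocks with intensity above φ contribute runoff: 3.2, 3.7, 6 mm/h.
Σ(I−φ)·Δt = d  ⇒  (3.2+3.7+6 − 3φ)·0.5 = 3.9
φ = (12.90 − 3.9/0.5) / 3 = 1.70 mm/h.

φ ≈ 1.70 mm/h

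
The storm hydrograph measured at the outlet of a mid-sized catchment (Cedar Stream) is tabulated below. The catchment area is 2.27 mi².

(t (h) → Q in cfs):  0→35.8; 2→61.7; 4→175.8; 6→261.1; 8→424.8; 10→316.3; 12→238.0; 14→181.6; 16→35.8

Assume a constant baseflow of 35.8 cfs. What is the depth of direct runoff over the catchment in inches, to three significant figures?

d ≈ 1.92 in

Direct runoff: 0.0, 25.9, 140.0, 225.3, 389.0, 280.5, 202.2, 145.8, 0.0 cfs; ΣQ_DR = 1409 cfs.
V = ΣQ_DR · Δt = 1409 × 7200 s = 1.014 × 10^7 ft³.
Over A = 2.27 mi², depth = V / A = 1.92 in.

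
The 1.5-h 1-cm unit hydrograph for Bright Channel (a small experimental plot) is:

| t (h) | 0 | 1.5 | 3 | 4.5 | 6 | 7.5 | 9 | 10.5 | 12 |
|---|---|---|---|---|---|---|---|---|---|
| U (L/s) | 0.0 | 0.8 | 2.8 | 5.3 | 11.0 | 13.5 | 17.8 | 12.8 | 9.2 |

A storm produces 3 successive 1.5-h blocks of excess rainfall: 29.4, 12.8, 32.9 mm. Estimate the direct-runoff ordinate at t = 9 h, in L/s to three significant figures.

By discrete convolution, Q_j = Σ (P_i / 10 mm) · U_{j−i}.
At t = 9 h (j=6): Q = (29.4/10)·17.8 + (12.8/10)·13.5 + (32.9/10)·11.0 = 106 L/s.

Q ≈ 106 L/s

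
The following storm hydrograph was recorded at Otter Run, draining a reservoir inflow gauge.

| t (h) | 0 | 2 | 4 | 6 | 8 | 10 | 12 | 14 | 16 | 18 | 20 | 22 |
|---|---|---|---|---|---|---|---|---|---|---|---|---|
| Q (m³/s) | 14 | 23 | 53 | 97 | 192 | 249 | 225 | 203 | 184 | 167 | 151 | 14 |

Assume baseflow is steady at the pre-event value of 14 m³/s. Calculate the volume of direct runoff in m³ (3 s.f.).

V ≈ 1.01 × 10^7 m³

Direct-runoff ordinates (Q − Q_b): 0.0, 9.0, 39.0, 83.0, 178.0, 235.0, 211.0, 189.0, 170.0, 153.0, 137.0, 0.0 m³/s.
ΣQ_DR = 1404 m³/s.
With Δt = 2 h = 7200 s, V = ΣQ_DR · Δt = 1404 × 7200 = 1.01 × 10^7 m³.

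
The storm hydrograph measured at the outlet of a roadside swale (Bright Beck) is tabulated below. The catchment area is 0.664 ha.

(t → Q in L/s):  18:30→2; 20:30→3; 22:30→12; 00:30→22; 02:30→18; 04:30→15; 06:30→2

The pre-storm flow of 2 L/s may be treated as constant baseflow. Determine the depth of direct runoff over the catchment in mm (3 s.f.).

Direct runoff: 0.0, 1.0, 10.0, 20.0, 16.0, 13.0, 0.0 L/s; ΣQ_DR = 60.00 L/s.
V = ΣQ_DR · Δt = 60.00 × 7200 s = 4.320 × 10^5 L.
Over A = 0.664 ha, depth = V / A = 65.1 mm.

d ≈ 65.1 mm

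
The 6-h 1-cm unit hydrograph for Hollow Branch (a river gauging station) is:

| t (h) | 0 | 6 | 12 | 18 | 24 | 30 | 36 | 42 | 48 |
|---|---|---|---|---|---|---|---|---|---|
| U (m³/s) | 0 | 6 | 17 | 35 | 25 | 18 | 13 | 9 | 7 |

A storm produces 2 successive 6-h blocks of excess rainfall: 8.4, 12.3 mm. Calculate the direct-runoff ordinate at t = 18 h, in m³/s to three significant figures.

By discrete convolution, Q_j = Σ (P_i / 10 mm) · U_{j−i}.
At t = 18 h (j=3): Q = (8.4/10)·35 + (12.3/10)·17 = 50.3 m³/s.

Q ≈ 50.3 m³/s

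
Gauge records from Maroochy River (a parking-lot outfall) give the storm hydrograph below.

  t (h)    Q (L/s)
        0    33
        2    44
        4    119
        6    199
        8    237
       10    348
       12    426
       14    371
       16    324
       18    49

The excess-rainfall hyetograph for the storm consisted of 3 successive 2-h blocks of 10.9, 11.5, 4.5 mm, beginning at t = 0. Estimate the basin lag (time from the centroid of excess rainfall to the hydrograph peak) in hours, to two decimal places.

t_L ≈ 9.48 h

Centroid of excess rainfall: t_c = Σ P_i·t̄_i / ΣP_i = 2.5242 h (block centres at 1, 3, 5 h).
Hydrograph peak occurs at t = 12 h, so basin lag t_L = 12 − 2.5242 = 9.48 h.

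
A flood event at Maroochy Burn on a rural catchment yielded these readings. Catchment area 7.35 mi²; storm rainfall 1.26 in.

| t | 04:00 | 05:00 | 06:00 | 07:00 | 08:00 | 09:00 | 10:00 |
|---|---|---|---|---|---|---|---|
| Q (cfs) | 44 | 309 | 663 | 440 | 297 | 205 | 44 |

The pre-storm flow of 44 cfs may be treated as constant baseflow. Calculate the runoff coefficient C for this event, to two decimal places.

ΣQ_DR = 1694 cfs; V = ΣQ_DR·Δt = 6.098 × 10^6 ft³.
Runoff depth d = V / A = 0.3571 in.
C = d / P = 0.3571 / 1.26 = 0.28.

C ≈ 0.28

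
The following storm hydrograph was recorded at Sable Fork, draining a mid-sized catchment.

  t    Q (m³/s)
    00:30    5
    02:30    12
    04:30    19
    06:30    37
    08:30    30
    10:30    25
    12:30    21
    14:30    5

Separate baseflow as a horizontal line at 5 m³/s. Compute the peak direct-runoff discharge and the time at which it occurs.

Q_p = 32.0 m³/s at t = 06:30

Subtracting baseflow gives direct-runoff ordinates: 0.0, 7.0, 14.0, 32.0, 25.0, 20.0, 16.0, 0.0 m³/s.
The maximum is 32.0 m³/s, occurring at the reading for t = 06:30.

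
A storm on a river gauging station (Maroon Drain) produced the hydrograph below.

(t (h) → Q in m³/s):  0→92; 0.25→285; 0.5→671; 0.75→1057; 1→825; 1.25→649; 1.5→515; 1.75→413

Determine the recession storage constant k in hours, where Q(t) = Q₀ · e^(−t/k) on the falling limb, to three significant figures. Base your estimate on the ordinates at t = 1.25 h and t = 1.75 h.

On the falling limb, Q drops from 649 to 413 m³/s between t = 1.25 h and t = 1.75 h (Δt = 0.5 h).
k = −Δt / ln(Q₂/Q₁) = −0.5 / ln(413/649) = 1.11 h.

k ≈ 1.11 h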